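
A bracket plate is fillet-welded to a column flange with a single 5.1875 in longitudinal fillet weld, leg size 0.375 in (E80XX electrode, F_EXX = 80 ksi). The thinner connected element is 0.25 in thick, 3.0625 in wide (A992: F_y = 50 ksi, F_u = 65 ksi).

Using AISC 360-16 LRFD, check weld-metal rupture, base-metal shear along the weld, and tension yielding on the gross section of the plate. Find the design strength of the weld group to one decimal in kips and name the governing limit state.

Weld metal: throat = 0.707×0.375 = 0.26513 in, L = 5.1875 in. φR_n = 0.75 × 0.6 × 80 × 0.26513 × 5.1875 = 49.5 kips.
Base metal shear (0.25 in plate): yield φR_n = 1.0×0.6×50×0.25×5.1875 = 38.9 kips; rupture φR_n = 0.75×0.6×65×0.25×5.1875 = 37.9 kips; take 37.9 kips (rupture).
Tension yield (gross): A_g = 3.0625×0.25 = 0.76563 in². φR_n = 0.90 × 50 × 0.76563 = 34.5 kips.
Governing: min(49.5, 37.9, 34.5) = 34.5 kips → gross-section yield.

34.5 kips (gross-section yield governs)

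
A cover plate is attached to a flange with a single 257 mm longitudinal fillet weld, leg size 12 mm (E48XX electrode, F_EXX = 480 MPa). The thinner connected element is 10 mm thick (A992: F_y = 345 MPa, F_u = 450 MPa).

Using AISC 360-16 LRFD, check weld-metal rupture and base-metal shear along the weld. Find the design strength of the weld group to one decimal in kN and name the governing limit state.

Weld metal: throat = 0.707×12 = 8.484 mm, L = 257 mm. φR_n = 0.75 × 0.6 × 480 × 8.484 × 257 = 471.0 kN.
Base metal shear (10 mm plate): yield φR_n = 1.0×0.6×345×10×257 = 532.0 kN; rupture φR_n = 0.75×0.6×450×10×257 = 520.4 kN; take 520.4 kN (rupture).
Governing: min(471.0, 520.4) = 471.0 kN → weld metal.

471.0 kN (weld metal governs)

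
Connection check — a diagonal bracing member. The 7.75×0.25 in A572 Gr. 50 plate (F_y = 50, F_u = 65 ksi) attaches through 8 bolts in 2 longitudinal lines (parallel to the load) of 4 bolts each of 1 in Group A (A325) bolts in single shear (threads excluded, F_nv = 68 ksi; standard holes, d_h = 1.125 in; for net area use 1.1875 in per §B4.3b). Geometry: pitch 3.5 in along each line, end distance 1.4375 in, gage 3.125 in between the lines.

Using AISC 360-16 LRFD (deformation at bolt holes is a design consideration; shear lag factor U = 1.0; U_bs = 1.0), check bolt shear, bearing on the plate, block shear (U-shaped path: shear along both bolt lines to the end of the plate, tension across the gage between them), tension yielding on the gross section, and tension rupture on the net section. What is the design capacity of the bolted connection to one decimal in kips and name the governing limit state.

65.5 kips (net-section rupture governs)

Bolt shear: A_b = π(1)²/4 = 0.7854 in². φR_n = 0.75 × 68 × 0.7854 × 8 × 1 = 320.4 kips.
Bearing (0.25 in plate, F_u = 65 ksi): end bolts L_c = 1.4375 − 1.125/2 = 0.875, R_n = min(1.2×0.875×0.25×65, 2.4×1×0.25×65) = 17.063 kips/bolt; interior L_c = 3.5 − 1.125 = 2.375, R_n = 39 kips/bolt. φR_n = 0.75 × (2×17.063 + 6×39) = 201.1 kips.
Block shear: shear path 2×[1.4375+3×3.5] = 2×11.9375 in, A_gv = 5.9688, A_nv = 2×(11.9375 − 3.5×1.1875)×0.25 = 3.8906 in²; tension across gage: (3.125 − 1×1.1875)×0.25 = 0.48438 in². R_n = min(0.6×65×3.8906, 0.6×50×5.9688) + 1.0×65×0.48438 = min(151.73, 179.06) + 31.485 = 183.22 kips. φR_n = 0.75 × 183.22 = 137.4 kips.
Tension yield (gross): A_g = 7.75×0.25 = 1.9375 in². φR_n = 0.90 × 50 × 1.9375 = 87.2 kips.
Tension rupture (net): A_n = (7.75 − 2×1.1875)×0.25 = 1.3438 in² (U = 1.0, A_e = A_n). φR_n = 0.75 × 65 × 1.3438 = 65.5 kips.
Governing: min(320.4, 201.1, 137.4, 87.2, 65.5) = 65.5 kips → net-section rupture.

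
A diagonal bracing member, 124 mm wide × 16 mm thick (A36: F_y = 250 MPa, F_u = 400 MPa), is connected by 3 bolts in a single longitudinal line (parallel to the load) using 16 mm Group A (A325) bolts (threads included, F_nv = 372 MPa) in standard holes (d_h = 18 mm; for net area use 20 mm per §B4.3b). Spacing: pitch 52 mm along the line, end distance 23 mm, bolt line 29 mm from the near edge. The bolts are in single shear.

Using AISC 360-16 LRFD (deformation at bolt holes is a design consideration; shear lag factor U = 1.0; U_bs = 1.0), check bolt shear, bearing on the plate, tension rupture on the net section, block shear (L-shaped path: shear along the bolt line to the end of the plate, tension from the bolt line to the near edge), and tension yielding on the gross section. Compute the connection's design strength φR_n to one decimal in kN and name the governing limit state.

168.3 kN (bolt shear governs)

Bolt shear: A_b = π(16)²/4 = 201.06 mm². φR_n = 0.75 × 372 × 201.06 × 3 × 1 = 168.3 kN.
Bearing (16 mm plate, F_u = 400 MPa): end bolts L_c = 23 − 18/2 = 14, R_n = min(1.2×14×16×400, 2.4×16×16×400) = 107.52 kN/bolt; interior L_c = 52 − 18 = 34, R_n = 245.76 kN/bolt. φR_n = 0.75 × (1×107.52 + 2×245.76) = 449.3 kN.
Tension rupture (net): A_n = (124 − 1×20)×16 = 1664 mm² (U = 1.0, A_e = A_n). φR_n = 0.75 × 400 × 1664 = 499.2 kN.
Block shear: shear path 1×[23+2×52] = 1×127 mm, A_gv = 2032, A_nv = 1×(127 − 2.5×20)×16 = 1232 mm²; tension to near edge: (29 − 0.5×20)×16 = 304 mm². R_n = min(0.6×400×1232, 0.6×250×2032) + 1.0×400×304 = min(295.68, 304.8) + 121.6 = 417.28 kN. φR_n = 0.75 × 417.28 = 313.0 kN.
Tension yield (gross): A_g = 124×16 = 1984 mm². φR_n = 0.90 × 250 × 1984 = 446.4 kN.
Governing: min(168.3, 449.3, 499.2, 313.0, 446.4) = 168.3 kN → bolt shear.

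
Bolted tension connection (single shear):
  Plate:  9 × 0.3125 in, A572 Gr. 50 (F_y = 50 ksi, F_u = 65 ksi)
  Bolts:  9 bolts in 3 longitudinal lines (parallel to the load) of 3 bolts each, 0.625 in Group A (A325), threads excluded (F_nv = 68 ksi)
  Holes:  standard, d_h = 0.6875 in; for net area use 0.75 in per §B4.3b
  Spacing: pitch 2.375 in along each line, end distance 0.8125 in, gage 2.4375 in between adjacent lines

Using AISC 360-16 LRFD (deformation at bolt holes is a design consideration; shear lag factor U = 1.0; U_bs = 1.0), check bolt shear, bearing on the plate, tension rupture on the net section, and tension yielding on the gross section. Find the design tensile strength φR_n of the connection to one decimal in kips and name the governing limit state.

Bolt shear: A_b = π(0.625)²/4 = 0.3068 in². φR_n = 0.75 × 68 × 0.3068 × 9 × 1 = 140.8 kips.
Bearing (0.3125 in plate, F_u = 65 ksi): end bolts L_c = 0.8125 − 0.6875/2 = 0.46875, R_n = min(1.2×0.46875×0.3125×65, 2.4×0.625×0.3125×65) = 11.426 kips/bolt; interior L_c = 2.375 − 0.6875 = 1.6875, R_n = 30.469 kips/bolt. φR_n = 0.75 × (3×11.426 + 6×30.469) = 162.8 kips.
Tension rupture (net): A_n = (9 − 3×0.75)×0.3125 = 2.1094 in² (U = 1.0, A_e = A_n). φR_n = 0.75 × 65 × 2.1094 = 102.8 kips.
Tension yield (gross): A_g = 9×0.3125 = 2.8125 in². φR_n = 0.90 × 50 × 2.8125 = 126.6 kips.
Governing: min(140.8, 162.8, 102.8, 126.6) = 102.8 kips → net-section rupture.

102.8 kips (net-section rupture governs)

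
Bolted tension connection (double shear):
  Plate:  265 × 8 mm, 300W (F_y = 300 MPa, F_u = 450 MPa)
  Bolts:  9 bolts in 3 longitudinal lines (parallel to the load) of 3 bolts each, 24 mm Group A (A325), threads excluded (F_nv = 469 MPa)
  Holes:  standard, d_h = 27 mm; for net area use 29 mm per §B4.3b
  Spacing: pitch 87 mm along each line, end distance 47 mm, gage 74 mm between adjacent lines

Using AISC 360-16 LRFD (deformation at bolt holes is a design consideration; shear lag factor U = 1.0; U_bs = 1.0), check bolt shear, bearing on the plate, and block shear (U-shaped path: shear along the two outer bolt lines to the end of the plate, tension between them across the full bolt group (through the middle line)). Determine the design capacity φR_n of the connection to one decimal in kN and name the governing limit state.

720.4 kN (block shear governs)

Bolt shear: A_b = π(24)²/4 = 452.39 mm². φR_n = 0.75 × 469 × 452.39 × 9 × 2 = 2864.3 kN.
Bearing (8 mm plate, F_u = 450 MPa): end bolts L_c = 47 − 27/2 = 33.5, R_n = min(1.2×33.5×8×450, 2.4×24×8×450) = 144.72 kN/bolt; interior L_c = 87 − 27 = 60, R_n = 207.36 kN/bolt. φR_n = 0.75 × (3×144.72 + 6×207.36) = 1258.7 kN.
Block shear: shear path 2×[47+2×87] = 2×221 mm, A_gv = 3536, A_nv = 2×(221 − 2.5×29)×8 = 2376 mm²; tension across gage: (148 − 2×29)×8 = 720 mm². R_n = min(0.6×450×2376, 0.6×300×3536) + 1.0×450×720 = min(641.52, 636.48) + 324 = 960.48 kN. φR_n = 0.75 × 960.48 = 720.4 kN.
Governing: min(2864.3, 1258.7, 720.4) = 720.4 kN → block shear.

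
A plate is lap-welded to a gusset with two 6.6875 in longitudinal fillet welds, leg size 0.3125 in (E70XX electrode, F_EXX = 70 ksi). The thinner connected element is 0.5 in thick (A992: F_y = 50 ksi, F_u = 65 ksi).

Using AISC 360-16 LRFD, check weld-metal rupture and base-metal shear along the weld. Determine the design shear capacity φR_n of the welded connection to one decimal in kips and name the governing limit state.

Weld metal: throat = 0.707×0.3125 = 0.22094 in, L = 2×6.6875 = 13.375 in. φR_n = 0.75 × 0.6 × 70 × 0.22094 × 13.375 = 93.1 kips.
Base metal shear (0.5 in plate): yield φR_n = 1.0×0.6×50×0.5×13.375 = 200.6 kips; rupture φR_n = 0.75×0.6×65×0.5×13.375 = 195.6 kips; take 195.6 kips (rupture).
Governing: min(93.1, 195.6) = 93.1 kips → weld metal.

93.1 kips (weld metal governs)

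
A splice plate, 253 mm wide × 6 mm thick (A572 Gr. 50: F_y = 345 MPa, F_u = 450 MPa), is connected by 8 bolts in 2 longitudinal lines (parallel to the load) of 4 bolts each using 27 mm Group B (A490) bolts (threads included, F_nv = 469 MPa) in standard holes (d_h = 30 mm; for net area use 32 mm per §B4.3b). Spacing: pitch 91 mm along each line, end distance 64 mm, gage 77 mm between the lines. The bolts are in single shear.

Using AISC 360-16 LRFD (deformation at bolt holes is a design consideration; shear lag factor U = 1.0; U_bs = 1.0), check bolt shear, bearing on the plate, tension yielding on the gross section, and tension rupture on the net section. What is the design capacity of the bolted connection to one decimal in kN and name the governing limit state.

382.7 kN (net-section rupture governs)

Bolt shear: A_b = π(27)²/4 = 572.56 mm². φR_n = 0.75 × 469 × 572.56 × 8 × 1 = 1611.2 kN.
Bearing (6 mm plate, F_u = 450 MPa): end bolts L_c = 64 − 30/2 = 49, R_n = min(1.2×49×6×450, 2.4×27×6×450) = 158.76 kN/bolt; interior L_c = 91 − 30 = 61, R_n = 174.96 kN/bolt. φR_n = 0.75 × (2×158.76 + 6×174.96) = 1025.5 kN.
Tension yield (gross): A_g = 253×6 = 1518 mm². φR_n = 0.90 × 345 × 1518 = 471.3 kN.
Tension rupture (net): A_n = (253 − 2×32)×6 = 1134 mm² (U = 1.0, A_e = A_n). φR_n = 0.75 × 450 × 1134 = 382.7 kN.
Governing: min(1611.2, 1025.5, 471.3, 382.7) = 382.7 kN → net-section rupture.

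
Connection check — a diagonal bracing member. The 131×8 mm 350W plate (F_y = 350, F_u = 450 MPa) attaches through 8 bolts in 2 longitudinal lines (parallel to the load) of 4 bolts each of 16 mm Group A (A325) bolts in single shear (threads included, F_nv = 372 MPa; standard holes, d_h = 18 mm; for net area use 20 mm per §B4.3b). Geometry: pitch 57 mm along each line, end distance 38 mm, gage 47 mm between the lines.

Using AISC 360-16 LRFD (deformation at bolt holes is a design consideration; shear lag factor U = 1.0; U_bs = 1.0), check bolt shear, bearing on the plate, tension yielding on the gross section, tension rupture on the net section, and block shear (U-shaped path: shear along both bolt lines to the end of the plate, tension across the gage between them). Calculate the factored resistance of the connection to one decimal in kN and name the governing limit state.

Bolt shear: A_b = π(16)²/4 = 201.06 mm². φR_n = 0.75 × 372 × 201.06 × 8 × 1 = 448.8 kN.
Bearing (8 mm plate, F_u = 450 MPa): end bolts L_c = 38 − 18/2 = 29, R_n = min(1.2×29×8×450, 2.4×16×8×450) = 125.28 kN/bolt; interior L_c = 57 − 18 = 39, R_n = 138.24 kN/bolt. φR_n = 0.75 × (2×125.28 + 6×138.24) = 810.0 kN.
Tension yield (gross): A_g = 131×8 = 1048 mm². φR_n = 0.90 × 350 × 1048 = 330.1 kN.
Tension rupture (net): A_n = (131 − 2×20)×8 = 728 mm² (U = 1.0, A_e = A_n). φR_n = 0.75 × 450 × 728 = 245.7 kN.
Block shear: shear path 2×[38+3×57] = 2×209 mm, A_gv = 3344, A_nv = 2×(209 − 3.5×20)×8 = 2224 mm²; tension across gage: (47 − 1×20)×8 = 216 mm². R_n = min(0.6×450×2224, 0.6×350×3344) + 1.0×450×216 = min(600.48, 702.24) + 97.2 = 697.68 kN. φR_n = 0.75 × 697.68 = 523.3 kN.
Governing: min(448.8, 810.0, 330.1, 245.7, 523.3) = 245.7 kN → net-section rupture.

245.7 kN (net-section rupture governs)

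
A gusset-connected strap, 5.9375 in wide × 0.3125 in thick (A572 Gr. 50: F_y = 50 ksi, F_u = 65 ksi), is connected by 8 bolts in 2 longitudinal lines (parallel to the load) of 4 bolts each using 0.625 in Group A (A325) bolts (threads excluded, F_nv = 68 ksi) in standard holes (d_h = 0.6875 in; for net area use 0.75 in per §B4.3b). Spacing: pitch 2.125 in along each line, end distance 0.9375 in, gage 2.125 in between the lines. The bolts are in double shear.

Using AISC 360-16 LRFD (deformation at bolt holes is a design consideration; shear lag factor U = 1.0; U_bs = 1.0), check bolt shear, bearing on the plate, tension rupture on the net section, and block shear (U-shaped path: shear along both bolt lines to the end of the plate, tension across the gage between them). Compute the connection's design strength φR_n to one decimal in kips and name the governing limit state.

67.6 kips (net-section rupture governs)

Bolt shear: A_b = π(0.625)²/4 = 0.3068 in². φR_n = 0.75 × 68 × 0.3068 × 8 × 2 = 250.3 kips.
Bearing (0.3125 in plate, F_u = 65 ksi): end bolts L_c = 0.9375 − 0.6875/2 = 0.59375, R_n = min(1.2×0.59375×0.3125×65, 2.4×0.625×0.3125×65) = 14.473 kips/bolt; interior L_c = 2.125 − 0.6875 = 1.4375, R_n = 30.469 kips/bolt. φR_n = 0.75 × (2×14.473 + 6×30.469) = 158.8 kips.
Tension rupture (net): A_n = (5.9375 − 2×0.75)×0.3125 = 1.3867 in² (U = 1.0, A_e = A_n). φR_n = 0.75 × 65 × 1.3867 = 67.6 kips.
Block shear: shear path 2×[0.9375+3×2.125] = 2×7.3125 in, A_gv = 4.5703, A_nv = 2×(7.3125 − 3.5×0.75)×0.3125 = 2.9297 in²; tension across gage: (2.125 − 1×0.75)×0.3125 = 0.42969 in². R_n = min(0.6×65×2.9297, 0.6×50×4.5703) + 1.0×65×0.42969 = min(114.26, 137.11) + 27.93 = 142.19 kips. φR_n = 0.75 × 142.19 = 106.6 kips.
Governing: min(250.3, 158.8, 67.6, 106.6) = 67.6 kips → net-section rupture.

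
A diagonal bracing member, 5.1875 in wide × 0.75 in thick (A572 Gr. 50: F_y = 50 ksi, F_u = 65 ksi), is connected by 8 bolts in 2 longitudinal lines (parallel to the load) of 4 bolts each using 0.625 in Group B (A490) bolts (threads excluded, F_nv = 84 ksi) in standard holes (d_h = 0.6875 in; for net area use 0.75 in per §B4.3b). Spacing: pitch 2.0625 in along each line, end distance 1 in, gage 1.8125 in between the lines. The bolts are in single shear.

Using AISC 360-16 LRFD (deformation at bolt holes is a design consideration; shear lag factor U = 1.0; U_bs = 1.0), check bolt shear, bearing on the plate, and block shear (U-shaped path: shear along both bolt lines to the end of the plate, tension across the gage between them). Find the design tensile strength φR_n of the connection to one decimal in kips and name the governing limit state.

Bolt shear: A_b = π(0.625)²/4 = 0.3068 in². φR_n = 0.75 × 84 × 0.3068 × 8 × 1 = 154.6 kips.
Bearing (0.75 in plate, F_u = 65 ksi): end bolts L_c = 1 − 0.6875/2 = 0.65625, R_n = min(1.2×0.65625×0.75×65, 2.4×0.625×0.75×65) = 38.391 kips/bolt; interior L_c = 2.0625 − 0.6875 = 1.375, R_n = 73.125 kips/bolt. φR_n = 0.75 × (2×38.391 + 6×73.125) = 386.6 kips.
Block shear: shear path 2×[1+3×2.0625] = 2×7.1875 in, A_gv = 10.781, A_nv = 2×(7.1875 − 3.5×0.75)×0.75 = 6.8438 in²; tension across gage: (1.8125 − 1×0.75)×0.75 = 0.79688 in². R_n = min(0.6×65×6.8438, 0.6×50×10.781) + 1.0×65×0.79688 = min(266.91, 323.43) + 51.797 = 318.71 kips. φR_n = 0.75 × 318.71 = 239.0 kips.
Governing: min(154.6, 386.6, 239.0) = 154.6 kips → bolt shear.

154.6 kips (bolt shear governs)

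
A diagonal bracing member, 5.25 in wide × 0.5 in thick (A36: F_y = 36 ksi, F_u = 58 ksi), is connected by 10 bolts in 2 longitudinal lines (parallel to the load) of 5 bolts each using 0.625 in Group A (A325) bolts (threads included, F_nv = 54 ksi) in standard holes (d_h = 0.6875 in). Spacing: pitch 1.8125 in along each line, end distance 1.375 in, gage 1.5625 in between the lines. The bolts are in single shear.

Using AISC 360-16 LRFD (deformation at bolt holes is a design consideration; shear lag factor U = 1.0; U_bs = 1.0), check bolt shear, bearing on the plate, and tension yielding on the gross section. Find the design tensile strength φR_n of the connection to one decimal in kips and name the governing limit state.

Bolt shear: A_b = π(0.625)²/4 = 0.3068 in². φR_n = 0.75 × 54 × 0.3068 × 10 × 1 = 124.3 kips.
Bearing (0.5 in plate, F_u = 58 ksi): end bolts L_c = 1.375 − 0.6875/2 = 1.03125, R_n = min(1.2×1.03125×0.5×58, 2.4×0.625×0.5×58) = 35.888 kips/bolt; interior L_c = 1.8125 − 0.6875 = 1.125, R_n = 39.15 kips/bolt. φR_n = 0.75 × (2×35.888 + 8×39.15) = 288.7 kips.
Tension yield (gross): A_g = 5.25×0.5 = 2.625 in². φR_n = 0.90 × 36 × 2.625 = 85.1 kips.
Governing: min(124.3, 288.7, 85.1) = 85.1 kips → gross-section yield.

85.1 kips (gross-section yield governs)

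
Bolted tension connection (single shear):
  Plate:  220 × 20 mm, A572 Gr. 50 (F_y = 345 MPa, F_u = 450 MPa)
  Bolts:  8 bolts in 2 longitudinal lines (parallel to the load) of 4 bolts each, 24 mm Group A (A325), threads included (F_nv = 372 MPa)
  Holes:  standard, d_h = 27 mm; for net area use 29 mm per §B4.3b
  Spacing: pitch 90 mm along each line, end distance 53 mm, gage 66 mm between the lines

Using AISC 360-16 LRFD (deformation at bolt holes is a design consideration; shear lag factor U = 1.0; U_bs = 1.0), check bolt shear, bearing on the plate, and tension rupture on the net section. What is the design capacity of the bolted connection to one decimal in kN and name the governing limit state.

Bolt shear: A_b = π(24)²/4 = 452.39 mm². φR_n = 0.75 × 372 × 452.39 × 8 × 1 = 1009.7 kN.
Bearing (20 mm plate, F_u = 450 MPa): end bolts L_c = 53 − 27/2 = 39.5, R_n = min(1.2×39.5×20×450, 2.4×24×20×450) = 426.6 kN/bolt; interior L_c = 90 − 27 = 63, R_n = 518.4 kN/bolt. φR_n = 0.75 × (2×426.6 + 6×518.4) = 2972.7 kN.
Tension rupture (net): A_n = (220 − 2×29)×20 = 3240 mm² (U = 1.0, A_e = A_n). φR_n = 0.75 × 450 × 3240 = 1093.5 kN.
Governing: min(1009.7, 2972.7, 1093.5) = 1009.7 kN → bolt shear.

1009.7 kN (bolt shear governs)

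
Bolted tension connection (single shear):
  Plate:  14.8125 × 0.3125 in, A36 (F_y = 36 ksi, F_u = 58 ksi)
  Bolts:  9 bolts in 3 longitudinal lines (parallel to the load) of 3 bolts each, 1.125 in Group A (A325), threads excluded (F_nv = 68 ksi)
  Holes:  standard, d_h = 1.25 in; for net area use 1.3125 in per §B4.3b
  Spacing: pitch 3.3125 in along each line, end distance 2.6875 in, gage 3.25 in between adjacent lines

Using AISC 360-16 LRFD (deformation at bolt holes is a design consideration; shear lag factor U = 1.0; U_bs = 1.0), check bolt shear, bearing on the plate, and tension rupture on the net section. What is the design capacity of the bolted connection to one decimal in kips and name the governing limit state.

Bolt shear: A_b = π(1.125)²/4 = 0.99402 in². φR_n = 0.75 × 68 × 0.99402 × 9 × 1 = 456.3 kips.
Bearing (0.3125 in plate, F_u = 58 ksi): end bolts L_c = 2.6875 − 1.25/2 = 2.0625, R_n = min(1.2×2.0625×0.3125×58, 2.4×1.125×0.3125×58) = 44.859 kips/bolt; interior L_c = 3.3125 − 1.25 = 2.0625, R_n = 44.859 kips/bolt. φR_n = 0.75 × (3×44.859 + 6×44.859) = 302.8 kips.
Tension rupture (net): A_n = (14.8125 − 3×1.3125)×0.3125 = 3.3984 in² (U = 1.0, A_e = A_n). φR_n = 0.75 × 58 × 3.3984 = 147.8 kips.
Governing: min(456.3, 302.8, 147.8) = 147.8 kips → net-section rupture.

147.8 kips (net-section rupture governs)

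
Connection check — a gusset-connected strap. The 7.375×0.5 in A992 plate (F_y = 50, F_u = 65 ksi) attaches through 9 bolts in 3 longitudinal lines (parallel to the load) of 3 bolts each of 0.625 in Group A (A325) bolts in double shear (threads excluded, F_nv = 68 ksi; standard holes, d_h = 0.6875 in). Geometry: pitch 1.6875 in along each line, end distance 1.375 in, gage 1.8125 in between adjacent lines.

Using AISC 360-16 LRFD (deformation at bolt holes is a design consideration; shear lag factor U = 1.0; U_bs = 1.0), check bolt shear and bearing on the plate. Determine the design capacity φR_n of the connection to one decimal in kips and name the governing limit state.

Bolt shear: A_b = π(0.625)²/4 = 0.3068 in². φR_n = 0.75 × 68 × 0.3068 × 9 × 2 = 281.6 kips.
Bearing (0.5 in plate, F_u = 65 ksi): end bolts L_c = 1.375 − 0.6875/2 = 1.03125, R_n = min(1.2×1.03125×0.5×65, 2.4×0.625×0.5×65) = 40.219 kips/bolt; interior L_c = 1.6875 − 0.6875 = 1, R_n = 39 kips/bolt. φR_n = 0.75 × (3×40.219 + 6×39) = 266.0 kips.
Governing: min(281.6, 266.0) = 266.0 kips → bearing.

266.0 kips (bearing governs)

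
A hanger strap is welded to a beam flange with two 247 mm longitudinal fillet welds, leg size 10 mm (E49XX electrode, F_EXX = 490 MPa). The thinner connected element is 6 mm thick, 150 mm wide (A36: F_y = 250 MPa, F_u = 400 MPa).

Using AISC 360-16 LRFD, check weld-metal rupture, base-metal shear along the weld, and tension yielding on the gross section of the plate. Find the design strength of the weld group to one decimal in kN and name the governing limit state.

Weld metal: throat = 0.707×10 = 7.07 mm, L = 2×247 = 494 mm. φR_n = 0.75 × 0.6 × 490 × 7.07 × 494 = 770.1 kN.
Base metal shear (6 mm plate): yield φR_n = 1.0×0.6×250×6×494 = 444.6 kN; rupture φR_n = 0.75×0.6×400×6×494 = 533.5 kN; take 444.6 kN (yield).
Tension yield (gross): A_g = 150×6 = 900 mm². φR_n = 0.90 × 250 × 900 = 202.5 kN.
Governing: min(770.1, 444.6, 202.5) = 202.5 kN → gross-section yield.

202.5 kN (gross-section yield governs)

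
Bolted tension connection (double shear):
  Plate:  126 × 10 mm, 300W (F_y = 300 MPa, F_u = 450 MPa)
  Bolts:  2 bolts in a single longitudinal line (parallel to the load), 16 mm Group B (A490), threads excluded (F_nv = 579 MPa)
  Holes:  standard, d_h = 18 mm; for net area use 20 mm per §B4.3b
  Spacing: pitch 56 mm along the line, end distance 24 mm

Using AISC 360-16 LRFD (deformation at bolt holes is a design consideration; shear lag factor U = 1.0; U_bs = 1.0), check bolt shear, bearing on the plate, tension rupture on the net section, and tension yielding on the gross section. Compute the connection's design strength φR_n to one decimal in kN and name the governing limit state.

190.4 kN (bearing governs)

Bolt shear: A_b = π(16)²/4 = 201.06 mm². φR_n = 0.75 × 579 × 201.06 × 2 × 2 = 349.2 kN.
Bearing (10 mm plate, F_u = 450 MPa): end bolts L_c = 24 − 18/2 = 15, R_n = min(1.2×15×10×450, 2.4×16×10×450) = 81 kN/bolt; interior L_c = 56 − 18 = 38, R_n = 172.8 kN/bolt. φR_n = 0.75 × (1×81 + 1×172.8) = 190.4 kN.
Tension rupture (net): A_n = (126 − 1×20)×10 = 1060 mm² (U = 1.0, A_e = A_n). φR_n = 0.75 × 450 × 1060 = 357.8 kN.
Tension yield (gross): A_g = 126×10 = 1260 mm². φR_n = 0.90 × 300 × 1260 = 340.2 kN.
Governing: min(349.2, 190.4, 357.8, 340.2) = 190.4 kN → bearing.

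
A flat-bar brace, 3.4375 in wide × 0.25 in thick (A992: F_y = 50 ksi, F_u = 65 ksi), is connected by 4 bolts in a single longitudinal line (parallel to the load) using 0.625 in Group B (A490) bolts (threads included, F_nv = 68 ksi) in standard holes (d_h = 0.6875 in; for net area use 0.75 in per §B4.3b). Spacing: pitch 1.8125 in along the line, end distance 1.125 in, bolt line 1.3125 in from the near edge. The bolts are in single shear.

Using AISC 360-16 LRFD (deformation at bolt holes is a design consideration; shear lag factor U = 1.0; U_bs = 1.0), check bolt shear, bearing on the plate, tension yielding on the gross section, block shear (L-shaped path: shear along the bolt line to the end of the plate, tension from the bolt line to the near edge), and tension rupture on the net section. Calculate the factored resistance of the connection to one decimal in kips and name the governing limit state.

32.8 kips (net-section rupture governs)

Bolt shear: A_b = π(0.625)²/4 = 0.3068 in². φR_n = 0.75 × 68 × 0.3068 × 4 × 1 = 62.6 kips.
Bearing (0.25 in plate, F_u = 65 ksi): end bolts L_c = 1.125 − 0.6875/2 = 0.78125, R_n = min(1.2×0.78125×0.25×65, 2.4×0.625×0.25×65) = 15.234 kips/bolt; interior L_c = 1.8125 − 0.6875 = 1.125, R_n = 21.938 kips/bolt. φR_n = 0.75 × (1×15.234 + 3×21.938) = 60.8 kips.
Tension yield (gross): A_g = 3.4375×0.25 = 0.85938 in². φR_n = 0.90 × 50 × 0.85938 = 38.7 kips.
Block shear: shear path 1×[1.125+3×1.8125] = 1×6.5625 in, A_gv = 1.6406, A_nv = 1×(6.5625 − 3.5×0.75)×0.25 = 0.98438 in²; tension to near edge: (1.3125 − 0.5×0.75)×0.25 = 0.23438 in². R_n = min(0.6×65×0.98438, 0.6×50×1.6406) + 1.0×65×0.23438 = min(38.391, 49.218) + 15.235 = 53.626 kips. φR_n = 0.75 × 53.626 = 40.2 kips.
Tension rupture (net): A_n = (3.4375 − 1×0.75)×0.25 = 0.67188 in² (U = 1.0, A_e = A_n). φR_n = 0.75 × 65 × 0.67188 = 32.8 kips.
Governing: min(62.6, 60.8, 38.7, 40.2, 32.8) = 32.8 kips → net-section rupture.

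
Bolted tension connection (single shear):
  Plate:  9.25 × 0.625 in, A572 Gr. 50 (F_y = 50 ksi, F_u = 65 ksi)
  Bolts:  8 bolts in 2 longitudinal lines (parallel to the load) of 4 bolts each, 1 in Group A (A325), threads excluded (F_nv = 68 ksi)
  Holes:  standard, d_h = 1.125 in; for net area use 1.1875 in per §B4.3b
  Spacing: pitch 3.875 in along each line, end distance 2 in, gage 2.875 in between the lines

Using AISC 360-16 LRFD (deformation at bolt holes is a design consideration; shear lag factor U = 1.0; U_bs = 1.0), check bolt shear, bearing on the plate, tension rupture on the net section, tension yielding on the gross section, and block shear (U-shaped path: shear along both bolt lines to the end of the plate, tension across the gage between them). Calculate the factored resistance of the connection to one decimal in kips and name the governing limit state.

209.5 kips (net-section rupture governs)

Bolt shear: A_b = π(1)²/4 = 0.7854 in². φR_n = 0.75 × 68 × 0.7854 × 8 × 1 = 320.4 kips.
Bearing (0.625 in plate, F_u = 65 ksi): end bolts L_c = 2 − 1.125/2 = 1.4375, R_n = min(1.2×1.4375×0.625×65, 2.4×1×0.625×65) = 70.078 kips/bolt; interior L_c = 3.875 − 1.125 = 2.75, R_n = 97.5 kips/bolt. φR_n = 0.75 × (2×70.078 + 6×97.5) = 543.9 kips.
Tension rupture (net): A_n = (9.25 − 2×1.1875)×0.625 = 4.2969 in² (U = 1.0, A_e = A_n). φR_n = 0.75 × 65 × 4.2969 = 209.5 kips.
Tension yield (gross): A_g = 9.25×0.625 = 5.7813 in². φR_n = 0.90 × 50 × 5.7813 = 260.2 kips.
Block shear: shear path 2×[2+3×3.875] = 2×13.625 in, A_gv = 17.031, A_nv = 2×(13.625 − 3.5×1.1875)×0.625 = 11.836 in²; tension across gage: (2.875 − 1×1.1875)×0.625 = 1.0547 in². R_n = min(0.6×65×11.836, 0.6×50×17.031) + 1.0×65×1.0547 = min(461.6, 510.93) + 68.556 = 530.16 kips. φR_n = 0.75 × 530.16 = 397.6 kips.
Governing: min(320.4, 543.9, 209.5, 260.2, 397.6) = 209.5 kips → net-section rupture.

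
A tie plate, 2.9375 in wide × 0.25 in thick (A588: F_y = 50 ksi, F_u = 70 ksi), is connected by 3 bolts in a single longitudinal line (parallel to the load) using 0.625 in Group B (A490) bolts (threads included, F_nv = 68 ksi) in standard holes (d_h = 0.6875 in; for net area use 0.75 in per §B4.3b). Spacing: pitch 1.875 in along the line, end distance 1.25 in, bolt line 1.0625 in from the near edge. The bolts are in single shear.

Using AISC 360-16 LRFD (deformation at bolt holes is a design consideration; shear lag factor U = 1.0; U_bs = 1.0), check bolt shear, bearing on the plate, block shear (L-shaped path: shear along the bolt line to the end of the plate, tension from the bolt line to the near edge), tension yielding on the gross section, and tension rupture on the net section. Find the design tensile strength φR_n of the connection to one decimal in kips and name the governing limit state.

28.7 kips (net-section rupture governs)

Bolt shear: A_b = π(0.625)²/4 = 0.3068 in². φR_n = 0.75 × 68 × 0.3068 × 3 × 1 = 46.9 kips.
Bearing (0.25 in plate, F_u = 70 ksi): end bolts L_c = 1.25 − 0.6875/2 = 0.90625, R_n = min(1.2×0.90625×0.25×70, 2.4×0.625×0.25×70) = 19.031 kips/bolt; interior L_c = 1.875 − 0.6875 = 1.1875, R_n = 24.938 kips/bolt. φR_n = 0.75 × (1×19.031 + 2×24.938) = 51.7 kips.
Block shear: shear path 1×[1.25+2×1.875] = 1×5 in, A_gv = 1.25, A_nv = 1×(5 − 2.5×0.75)×0.25 = 0.78125 in²; tension to near edge: (1.0625 − 0.5×0.75)×0.25 = 0.17188 in². R_n = min(0.6×70×0.78125, 0.6×50×1.25) + 1.0×70×0.17188 = min(32.813, 37.5) + 12.032 = 44.845 kips. φR_n = 0.75 × 44.845 = 33.6 kips.
Tension yield (gross): A_g = 2.9375×0.25 = 0.73438 in². φR_n = 0.90 × 50 × 0.73438 = 33.0 kips.
Tension rupture (net): A_n = (2.9375 − 1×0.75)×0.25 = 0.54688 in² (U = 1.0, A_e = A_n). φR_n = 0.75 × 70 × 0.54688 = 28.7 kips.
Governing: min(46.9, 51.7, 33.6, 33.0, 28.7) = 28.7 kips → net-section rupture.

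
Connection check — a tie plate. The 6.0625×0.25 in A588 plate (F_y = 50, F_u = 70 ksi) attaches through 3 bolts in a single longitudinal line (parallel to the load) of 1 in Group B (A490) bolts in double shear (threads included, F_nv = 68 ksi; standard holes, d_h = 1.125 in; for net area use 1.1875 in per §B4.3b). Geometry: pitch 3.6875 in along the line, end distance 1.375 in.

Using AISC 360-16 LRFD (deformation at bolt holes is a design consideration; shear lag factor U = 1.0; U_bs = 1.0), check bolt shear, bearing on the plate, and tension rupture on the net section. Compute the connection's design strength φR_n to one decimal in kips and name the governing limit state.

64.0 kips (net-section rupture governs)

Bolt shear: A_b = π(1)²/4 = 0.7854 in². φR_n = 0.75 × 68 × 0.7854 × 3 × 2 = 240.3 kips.
Bearing (0.25 in plate, F_u = 70 ksi): end bolts L_c = 1.375 − 1.125/2 = 0.8125, R_n = min(1.2×0.8125×0.25×70, 2.4×1×0.25×70) = 17.063 kips/bolt; interior L_c = 3.6875 − 1.125 = 2.5625, R_n = 42 kips/bolt. φR_n = 0.75 × (1×17.063 + 2×42) = 75.8 kips.
Tension rupture (net): A_n = (6.0625 − 1×1.1875)×0.25 = 1.2188 in² (U = 1.0, A_e = A_n). φR_n = 0.75 × 70 × 1.2188 = 64.0 kips.
Governing: min(240.3, 75.8, 64.0) = 64.0 kips → net-section rupture.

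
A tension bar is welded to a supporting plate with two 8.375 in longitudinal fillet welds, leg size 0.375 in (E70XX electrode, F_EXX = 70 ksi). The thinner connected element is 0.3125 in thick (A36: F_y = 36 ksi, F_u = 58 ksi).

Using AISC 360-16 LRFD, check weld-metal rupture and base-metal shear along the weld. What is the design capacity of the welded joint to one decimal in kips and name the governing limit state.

113.1 kips (base-metal shear governs)

Weld metal: throat = 0.707×0.375 = 0.26513 in, L = 2×8.375 = 16.75 in. φR_n = 0.75 × 0.6 × 70 × 0.26513 × 16.75 = 139.9 kips.
Base metal shear (0.3125 in plate): yield φR_n = 1.0×0.6×36×0.3125×16.75 = 113.1 kips; rupture φR_n = 0.75×0.6×58×0.3125×16.75 = 136.6 kips; take 113.1 kips (yield).
Governing: min(139.9, 113.1) = 113.1 kips → base-metal shear.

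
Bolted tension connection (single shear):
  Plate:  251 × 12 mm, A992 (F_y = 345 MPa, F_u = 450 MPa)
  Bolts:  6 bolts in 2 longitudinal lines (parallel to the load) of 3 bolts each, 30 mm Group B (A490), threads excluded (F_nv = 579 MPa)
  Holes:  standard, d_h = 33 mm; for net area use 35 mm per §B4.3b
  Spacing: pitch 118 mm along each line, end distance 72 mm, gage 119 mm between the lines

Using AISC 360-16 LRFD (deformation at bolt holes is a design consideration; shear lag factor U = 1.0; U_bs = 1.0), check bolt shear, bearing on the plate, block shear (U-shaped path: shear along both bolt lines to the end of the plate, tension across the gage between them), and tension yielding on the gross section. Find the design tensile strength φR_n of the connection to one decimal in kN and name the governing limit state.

Bolt shear: A_b = π(30)²/4 = 706.86 mm². φR_n = 0.75 × 579 × 706.86 × 6 × 1 = 1841.7 kN.
Bearing (12 mm plate, F_u = 450 MPa): end bolts L_c = 72 − 33/2 = 55.5, R_n = min(1.2×55.5×12×450, 2.4×30×12×450) = 359.64 kN/bolt; interior L_c = 118 − 33 = 85, R_n = 388.8 kN/bolt. φR_n = 0.75 × (2×359.64 + 4×388.8) = 1705.9 kN.
Block shear: shear path 2×[72+2×118] = 2×308 mm, A_gv = 7392, A_nv = 2×(308 − 2.5×35)×12 = 5292 mm²; tension across gage: (119 − 1×35)×12 = 1008 mm². R_n = min(0.6×450×5292, 0.6×345×7392) + 1.0×450×1008 = min(1428.8, 1530.1) + 453.6 = 1882.4 kN. φR_n = 0.75 × 1882.4 = 1411.8 kN.
Tension yield (gross): A_g = 251×12 = 3012 mm². φR_n = 0.90 × 345 × 3012 = 935.2 kN.
Governing: min(1841.7, 1705.9, 1411.8, 935.2) = 935.2 kN → gross-section yield.

935.2 kN (gross-section yield governs)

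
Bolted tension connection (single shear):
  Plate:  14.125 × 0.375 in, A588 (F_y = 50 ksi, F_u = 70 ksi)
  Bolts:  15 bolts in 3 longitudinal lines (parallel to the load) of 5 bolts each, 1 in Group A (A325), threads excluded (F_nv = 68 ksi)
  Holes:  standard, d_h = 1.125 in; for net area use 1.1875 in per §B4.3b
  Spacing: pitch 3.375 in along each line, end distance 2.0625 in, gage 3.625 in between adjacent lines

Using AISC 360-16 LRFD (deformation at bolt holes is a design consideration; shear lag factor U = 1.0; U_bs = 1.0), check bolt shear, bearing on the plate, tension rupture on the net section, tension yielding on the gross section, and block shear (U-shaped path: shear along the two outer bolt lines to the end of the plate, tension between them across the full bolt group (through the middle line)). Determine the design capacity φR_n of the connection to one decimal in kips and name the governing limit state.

Bolt shear: A_b = π(1)²/4 = 0.7854 in². φR_n = 0.75 × 68 × 0.7854 × 15 × 1 = 600.8 kips.
Bearing (0.375 in plate, F_u = 70 ksi): end bolts L_c = 2.0625 − 1.125/2 = 1.5, R_n = min(1.2×1.5×0.375×70, 2.4×1×0.375×70) = 47.25 kips/bolt; interior L_c = 3.375 − 1.125 = 2.25, R_n = 63 kips/bolt. φR_n = 0.75 × (3×47.25 + 12×63) = 673.3 kips.
Tension rupture (net): A_n = (14.125 − 3×1.1875)×0.375 = 3.9609 in² (U = 1.0, A_e = A_n). φR_n = 0.75 × 70 × 3.9609 = 207.9 kips.
Tension yield (gross): A_g = 14.125×0.375 = 5.2969 in². φR_n = 0.90 × 50 × 5.2969 = 238.4 kips.
Block shear: shear path 2×[2.0625+4×3.375] = 2×15.5625 in, A_gv = 11.672, A_nv = 2×(15.5625 − 4.5×1.1875)×0.375 = 7.6641 in²; tension across gage: (7.25 − 2×1.1875)×0.375 = 1.8281 in². R_n = min(0.6×70×7.6641, 0.6×50×11.672) + 1.0×70×1.8281 = min(321.89, 350.16) + 127.97 = 449.86 kips. φR_n = 0.75 × 449.86 = 337.4 kips.
Governing: min(600.8, 673.3, 207.9, 238.4, 337.4) = 207.9 kips → net-section rupture.

207.9 kips (net-section rupture governs)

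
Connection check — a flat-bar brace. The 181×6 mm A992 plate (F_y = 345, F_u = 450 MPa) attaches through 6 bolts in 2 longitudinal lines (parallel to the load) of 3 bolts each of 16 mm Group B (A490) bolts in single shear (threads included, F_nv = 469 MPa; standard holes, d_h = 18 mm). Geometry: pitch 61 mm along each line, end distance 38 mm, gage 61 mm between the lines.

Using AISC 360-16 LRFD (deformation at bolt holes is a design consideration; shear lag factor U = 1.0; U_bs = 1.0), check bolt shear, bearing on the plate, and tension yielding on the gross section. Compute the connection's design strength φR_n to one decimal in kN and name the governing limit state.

Bolt shear: A_b = π(16)²/4 = 201.06 mm². φR_n = 0.75 × 469 × 201.06 × 6 × 1 = 424.3 kN.
Bearing (6 mm plate, F_u = 450 MPa): end bolts L_c = 38 − 18/2 = 29, R_n = min(1.2×29×6×450, 2.4×16×6×450) = 93.96 kN/bolt; interior L_c = 61 − 18 = 43, R_n = 103.68 kN/bolt. φR_n = 0.75 × (2×93.96 + 4×103.68) = 452.0 kN.
Tension yield (gross): A_g = 181×6 = 1086 mm². φR_n = 0.90 × 345 × 1086 = 337.2 kN.
Governing: min(424.3, 452.0, 337.2) = 337.2 kN → gross-section yield.

337.2 kN (gross-section yield governs)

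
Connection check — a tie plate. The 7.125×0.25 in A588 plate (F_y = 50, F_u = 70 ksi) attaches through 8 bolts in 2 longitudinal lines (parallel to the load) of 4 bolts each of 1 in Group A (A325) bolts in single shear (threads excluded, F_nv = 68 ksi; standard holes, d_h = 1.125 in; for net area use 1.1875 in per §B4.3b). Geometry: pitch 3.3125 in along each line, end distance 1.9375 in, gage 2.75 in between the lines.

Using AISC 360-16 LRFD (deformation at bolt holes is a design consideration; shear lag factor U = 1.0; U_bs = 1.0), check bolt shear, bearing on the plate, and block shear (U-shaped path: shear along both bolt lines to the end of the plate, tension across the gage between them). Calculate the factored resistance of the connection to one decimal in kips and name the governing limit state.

Bolt shear: A_b = π(1)²/4 = 0.7854 in². φR_n = 0.75 × 68 × 0.7854 × 8 × 1 = 320.4 kips.
Bearing (0.25 in plate, F_u = 70 ksi): end bolts L_c = 1.9375 − 1.125/2 = 1.375, R_n = min(1.2×1.375×0.25×70, 2.4×1×0.25×70) = 28.875 kips/bolt; interior L_c = 3.3125 − 1.125 = 2.1875, R_n = 42 kips/bolt. φR_n = 0.75 × (2×28.875 + 6×42) = 232.3 kips.
Block shear: shear path 2×[1.9375+3×3.3125] = 2×11.875 in, A_gv = 5.9375, A_nv = 2×(11.875 − 3.5×1.1875)×0.25 = 3.8594 in²; tension across gage: (2.75 − 1×1.1875)×0.25 = 0.39063 in². R_n = min(0.6×70×3.8594, 0.6×50×5.9375) + 1.0×70×0.39063 = min(162.09, 178.13) + 27.344 = 189.43 kips. φR_n = 0.75 × 189.43 = 142.1 kips.
Governing: min(320.4, 232.3, 142.1) = 142.1 kips → block shear.

142.1 kips (block shear governs)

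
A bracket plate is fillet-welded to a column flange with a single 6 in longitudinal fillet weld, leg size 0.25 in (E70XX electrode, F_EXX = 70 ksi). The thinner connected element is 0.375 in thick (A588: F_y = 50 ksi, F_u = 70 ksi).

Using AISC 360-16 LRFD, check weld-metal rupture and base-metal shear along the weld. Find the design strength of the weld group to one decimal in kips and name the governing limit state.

33.4 kips (weld metal governs)

Weld metal: throat = 0.707×0.25 = 0.17675 in, L = 6 in. φR_n = 0.75 × 0.6 × 70 × 0.17675 × 6 = 33.4 kips.
Base metal shear (0.375 in plate): yield φR_n = 1.0×0.6×50×0.375×6 = 67.5 kips; rupture φR_n = 0.75×0.6×70×0.375×6 = 70.9 kips; take 67.5 kips (yield).
Governing: min(33.4, 67.5) = 33.4 kips → weld metal.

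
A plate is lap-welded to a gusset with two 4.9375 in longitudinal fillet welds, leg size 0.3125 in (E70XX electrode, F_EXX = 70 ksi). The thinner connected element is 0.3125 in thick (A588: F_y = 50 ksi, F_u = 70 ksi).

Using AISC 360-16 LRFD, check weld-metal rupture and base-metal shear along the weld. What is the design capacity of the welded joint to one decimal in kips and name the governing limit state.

Weld metal: throat = 0.707×0.3125 = 0.22094 in, L = 2×4.9375 = 9.875 in. φR_n = 0.75 × 0.6 × 70 × 0.22094 × 9.875 = 68.7 kips.
Base metal shear (0.3125 in plate): yield φR_n = 1.0×0.6×50×0.3125×9.875 = 92.6 kips; rupture φR_n = 0.75×0.6×70×0.3125×9.875 = 97.2 kips; take 92.6 kips (yield).
Governing: min(68.7, 92.6) = 68.7 kips → weld metal.

68.7 kips (weld metal governs)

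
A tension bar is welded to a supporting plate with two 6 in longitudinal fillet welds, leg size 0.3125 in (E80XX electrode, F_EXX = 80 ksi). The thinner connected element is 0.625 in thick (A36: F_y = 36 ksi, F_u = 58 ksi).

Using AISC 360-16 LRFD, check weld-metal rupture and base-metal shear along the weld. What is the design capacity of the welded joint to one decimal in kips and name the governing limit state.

Weld metal: throat = 0.707×0.3125 = 0.22094 in, L = 2×6 = 12 in. φR_n = 0.75 × 0.6 × 80 × 0.22094 × 12 = 95.4 kips.
Base metal shear (0.625 in plate): yield φR_n = 1.0×0.6×36×0.625×12 = 162.0 kips; rupture φR_n = 0.75×0.6×58×0.625×12 = 195.8 kips; take 162.0 kips (yield).
Governing: min(95.4, 162.0) = 95.4 kips → weld metal.

95.4 kips (weld metal governs)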